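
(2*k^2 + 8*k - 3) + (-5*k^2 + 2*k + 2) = -3*k^2 + 10*k - 1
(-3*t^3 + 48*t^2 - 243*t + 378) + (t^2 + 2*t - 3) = -3*t^3 + 49*t^2 - 241*t + 375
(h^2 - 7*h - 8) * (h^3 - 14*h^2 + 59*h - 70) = h^5 - 21*h^4 + 149*h^3 - 371*h^2 + 18*h + 560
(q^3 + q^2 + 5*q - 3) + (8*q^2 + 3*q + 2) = q^3 + 9*q^2 + 8*q - 1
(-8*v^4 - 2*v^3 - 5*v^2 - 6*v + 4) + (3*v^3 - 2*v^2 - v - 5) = -8*v^4 + v^3 - 7*v^2 - 7*v - 1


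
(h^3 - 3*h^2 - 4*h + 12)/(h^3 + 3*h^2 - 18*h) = (h^2 - 4)/(h*(h + 6))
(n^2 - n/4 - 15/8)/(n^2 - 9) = (n^2 - n/4 - 15/8)/(n^2 - 9)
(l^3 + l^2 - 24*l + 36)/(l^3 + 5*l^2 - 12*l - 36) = (l - 2)/(l + 2)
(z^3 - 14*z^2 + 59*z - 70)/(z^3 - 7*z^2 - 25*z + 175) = (z - 2)/(z + 5)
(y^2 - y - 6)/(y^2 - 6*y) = (y^2 - y - 6)/(y*(y - 6))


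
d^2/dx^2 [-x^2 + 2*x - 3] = -2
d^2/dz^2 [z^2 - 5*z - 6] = 2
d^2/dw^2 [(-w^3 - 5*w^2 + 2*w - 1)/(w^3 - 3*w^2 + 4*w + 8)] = 2*(-8*w^6 + 18*w^5 + 84*w^4 + 214*w^3 - 591*w^2 + 12*w - 424)/(w^9 - 9*w^8 + 39*w^7 - 75*w^6 + 12*w^5 + 264*w^4 - 320*w^3 - 192*w^2 + 768*w + 512)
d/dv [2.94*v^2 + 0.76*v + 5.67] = 5.88*v + 0.76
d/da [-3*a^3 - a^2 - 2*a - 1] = -9*a^2 - 2*a - 2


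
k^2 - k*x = k*(k - x)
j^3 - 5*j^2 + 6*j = j*(j - 3)*(j - 2)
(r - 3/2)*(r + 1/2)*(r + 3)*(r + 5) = r^4 + 7*r^3 + 25*r^2/4 - 21*r - 45/4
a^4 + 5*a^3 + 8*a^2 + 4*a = a*(a + 1)*(a + 2)^2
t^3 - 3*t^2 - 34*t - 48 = (t - 8)*(t + 2)*(t + 3)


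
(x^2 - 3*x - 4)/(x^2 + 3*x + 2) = (x - 4)/(x + 2)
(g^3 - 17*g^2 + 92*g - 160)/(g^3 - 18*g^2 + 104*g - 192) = (g - 5)/(g - 6)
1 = 1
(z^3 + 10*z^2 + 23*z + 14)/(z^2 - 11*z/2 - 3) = 2*(z^3 + 10*z^2 + 23*z + 14)/(2*z^2 - 11*z - 6)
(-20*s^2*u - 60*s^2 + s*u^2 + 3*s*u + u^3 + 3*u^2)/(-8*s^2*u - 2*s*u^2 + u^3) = (5*s*u + 15*s + u^2 + 3*u)/(u*(2*s + u))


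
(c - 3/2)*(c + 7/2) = c^2 + 2*c - 21/4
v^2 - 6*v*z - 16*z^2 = (v - 8*z)*(v + 2*z)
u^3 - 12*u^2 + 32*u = u*(u - 8)*(u - 4)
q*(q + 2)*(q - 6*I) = q^3 + 2*q^2 - 6*I*q^2 - 12*I*q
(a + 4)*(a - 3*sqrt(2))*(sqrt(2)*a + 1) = sqrt(2)*a^3 - 5*a^2 + 4*sqrt(2)*a^2 - 20*a - 3*sqrt(2)*a - 12*sqrt(2)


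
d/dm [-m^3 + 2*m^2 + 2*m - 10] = -3*m^2 + 4*m + 2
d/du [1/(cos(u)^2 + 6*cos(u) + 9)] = 2*sin(u)/(cos(u) + 3)^3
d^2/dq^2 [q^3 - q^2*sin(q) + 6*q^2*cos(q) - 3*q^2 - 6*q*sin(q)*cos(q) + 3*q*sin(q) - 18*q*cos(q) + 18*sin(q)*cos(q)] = q^2*sin(q) - 6*q^2*cos(q) - 27*q*sin(q) + 12*q*sin(2*q) + 14*q*cos(q) + 6*q + 34*sin(q) - 36*sin(2*q) + 18*cos(q) - 12*cos(2*q) - 6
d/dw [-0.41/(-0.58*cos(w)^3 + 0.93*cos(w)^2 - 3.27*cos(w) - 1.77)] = (0.7134*cos(w)^2 - 0.7626*cos(w) + 1.3407)*sin(w)/(0.58*cos(w)^3 - 0.93*cos(w)^2 + 3.27*cos(w) + 1.77)^2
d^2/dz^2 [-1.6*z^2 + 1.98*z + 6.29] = -3.20000000000000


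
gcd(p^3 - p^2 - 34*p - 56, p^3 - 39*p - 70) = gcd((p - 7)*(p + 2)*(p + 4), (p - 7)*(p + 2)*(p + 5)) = p^2 - 5*p - 14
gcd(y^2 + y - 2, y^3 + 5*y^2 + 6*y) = y + 2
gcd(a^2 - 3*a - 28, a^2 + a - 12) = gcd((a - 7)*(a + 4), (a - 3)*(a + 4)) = a + 4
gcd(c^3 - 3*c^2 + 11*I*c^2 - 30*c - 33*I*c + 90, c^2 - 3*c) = c - 3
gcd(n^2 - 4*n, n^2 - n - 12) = n - 4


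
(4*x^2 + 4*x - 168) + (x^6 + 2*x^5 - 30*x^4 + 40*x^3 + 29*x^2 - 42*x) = x^6 + 2*x^5 - 30*x^4 + 40*x^3 + 33*x^2 - 38*x - 168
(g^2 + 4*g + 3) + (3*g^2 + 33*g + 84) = 4*g^2 + 37*g + 87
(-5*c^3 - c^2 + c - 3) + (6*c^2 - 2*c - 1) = -5*c^3 + 5*c^2 - c - 4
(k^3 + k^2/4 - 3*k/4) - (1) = k^3 + k^2/4 - 3*k/4 - 1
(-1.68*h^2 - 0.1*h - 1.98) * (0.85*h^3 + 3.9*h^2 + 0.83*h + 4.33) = -1.428*h^5 - 6.637*h^4 - 3.4674*h^3 - 15.0794*h^2 - 2.0764*h - 8.5734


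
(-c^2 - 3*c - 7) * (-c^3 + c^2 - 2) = c^5 + 2*c^4 + 4*c^3 - 5*c^2 + 6*c + 14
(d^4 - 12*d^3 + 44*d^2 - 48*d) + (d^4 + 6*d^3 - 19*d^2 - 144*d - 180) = 2*d^4 - 6*d^3 + 25*d^2 - 192*d - 180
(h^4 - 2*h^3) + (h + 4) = h^4 - 2*h^3 + h + 4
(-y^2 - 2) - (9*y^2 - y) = -10*y^2 + y - 2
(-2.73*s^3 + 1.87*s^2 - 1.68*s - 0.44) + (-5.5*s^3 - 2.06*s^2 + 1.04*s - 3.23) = -8.23*s^3 - 0.19*s^2 - 0.64*s - 3.67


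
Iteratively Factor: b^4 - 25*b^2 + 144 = (b + 3)*(b^3 - 3*b^2 - 16*b + 48) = (b - 3)*(b + 3)*(b^2 - 16) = (b - 3)*(b + 3)*(b + 4)*(b - 4)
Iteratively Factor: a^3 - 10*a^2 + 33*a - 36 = (a - 4)*(a^2 - 6*a + 9) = (a - 4)*(a - 3)*(a - 3)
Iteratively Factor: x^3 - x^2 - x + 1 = (x - 1)*(x^2 - 1) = (x - 1)*(x + 1)*(x - 1)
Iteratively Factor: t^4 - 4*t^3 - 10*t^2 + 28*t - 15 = (t + 3)*(t^3 - 7*t^2 + 11*t - 5) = (t - 1)*(t + 3)*(t^2 - 6*t + 5) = (t - 5)*(t - 1)*(t + 3)*(t - 1)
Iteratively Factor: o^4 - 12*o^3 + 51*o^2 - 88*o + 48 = (o - 1)*(o^3 - 11*o^2 + 40*o - 48) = (o - 4)*(o - 1)*(o^2 - 7*o + 12) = (o - 4)*(o - 3)*(o - 1)*(o - 4)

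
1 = 1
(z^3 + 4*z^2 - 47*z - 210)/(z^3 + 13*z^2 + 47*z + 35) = (z^2 - z - 42)/(z^2 + 8*z + 7)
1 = 1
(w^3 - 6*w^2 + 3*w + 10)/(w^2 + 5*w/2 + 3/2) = 2*(w^2 - 7*w + 10)/(2*w + 3)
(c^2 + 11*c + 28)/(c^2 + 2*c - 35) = (c + 4)/(c - 5)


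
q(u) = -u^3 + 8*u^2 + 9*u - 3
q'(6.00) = -3.00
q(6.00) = 123.00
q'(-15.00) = -906.00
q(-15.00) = 5037.00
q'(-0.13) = 6.87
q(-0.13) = -4.03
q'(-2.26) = -42.48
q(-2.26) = 29.06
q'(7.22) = -31.87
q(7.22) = 102.64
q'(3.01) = 29.98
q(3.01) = 69.30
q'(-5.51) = -170.24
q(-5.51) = 357.57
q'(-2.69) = -55.75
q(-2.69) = 50.14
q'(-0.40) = 2.12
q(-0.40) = -5.26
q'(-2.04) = -36.12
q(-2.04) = 20.42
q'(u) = -3*u^2 + 16*u + 9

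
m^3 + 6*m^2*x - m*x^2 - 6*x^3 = (m - x)*(m + x)*(m + 6*x)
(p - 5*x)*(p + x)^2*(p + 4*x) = p^4 + p^3*x - 21*p^2*x^2 - 41*p*x^3 - 20*x^4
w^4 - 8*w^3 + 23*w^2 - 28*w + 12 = (w - 3)*(w - 2)^2*(w - 1)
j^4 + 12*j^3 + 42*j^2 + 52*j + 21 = (j + 1)^2*(j + 3)*(j + 7)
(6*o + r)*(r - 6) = 6*o*r - 36*o + r^2 - 6*r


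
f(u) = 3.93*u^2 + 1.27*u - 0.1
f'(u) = 7.86*u + 1.27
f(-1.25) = 4.45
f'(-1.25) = -8.56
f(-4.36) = 69.07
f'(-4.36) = -33.00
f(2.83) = 34.97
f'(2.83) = 23.51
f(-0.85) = 1.66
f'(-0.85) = -5.41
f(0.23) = 0.40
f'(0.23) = 3.08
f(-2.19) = 15.97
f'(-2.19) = -15.94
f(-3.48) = 43.07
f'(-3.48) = -26.08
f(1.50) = 10.65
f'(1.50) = 13.06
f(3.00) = 39.08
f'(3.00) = 24.85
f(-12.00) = 550.58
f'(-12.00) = -93.05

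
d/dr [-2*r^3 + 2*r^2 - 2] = 2*r*(2 - 3*r)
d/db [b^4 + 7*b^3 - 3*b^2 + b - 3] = 4*b^3 + 21*b^2 - 6*b + 1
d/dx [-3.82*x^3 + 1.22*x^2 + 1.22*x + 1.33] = -11.46*x^2 + 2.44*x + 1.22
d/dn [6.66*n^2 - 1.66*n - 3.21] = 13.32*n - 1.66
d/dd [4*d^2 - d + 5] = 8*d - 1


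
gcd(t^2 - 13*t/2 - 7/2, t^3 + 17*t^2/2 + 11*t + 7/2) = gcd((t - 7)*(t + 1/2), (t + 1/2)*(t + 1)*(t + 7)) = t + 1/2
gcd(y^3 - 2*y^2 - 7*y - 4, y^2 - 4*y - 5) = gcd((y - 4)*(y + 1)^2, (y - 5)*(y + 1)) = y + 1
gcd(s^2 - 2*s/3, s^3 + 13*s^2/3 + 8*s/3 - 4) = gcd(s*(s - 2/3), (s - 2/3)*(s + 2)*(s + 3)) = s - 2/3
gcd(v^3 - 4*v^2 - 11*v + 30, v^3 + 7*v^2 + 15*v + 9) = v + 3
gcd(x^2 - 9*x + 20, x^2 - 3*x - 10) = x - 5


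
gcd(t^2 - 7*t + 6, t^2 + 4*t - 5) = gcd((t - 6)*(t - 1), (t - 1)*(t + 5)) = t - 1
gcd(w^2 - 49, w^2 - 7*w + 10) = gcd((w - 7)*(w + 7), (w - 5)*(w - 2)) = 1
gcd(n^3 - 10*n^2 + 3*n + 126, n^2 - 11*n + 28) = n - 7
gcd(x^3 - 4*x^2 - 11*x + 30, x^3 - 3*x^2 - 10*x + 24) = x^2 + x - 6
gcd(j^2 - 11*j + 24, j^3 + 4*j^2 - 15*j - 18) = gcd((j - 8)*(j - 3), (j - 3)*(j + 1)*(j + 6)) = j - 3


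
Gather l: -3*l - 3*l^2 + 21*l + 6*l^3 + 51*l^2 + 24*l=6*l^3 + 48*l^2 + 42*l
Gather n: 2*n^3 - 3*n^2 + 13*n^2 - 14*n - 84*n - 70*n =2*n^3 + 10*n^2 - 168*n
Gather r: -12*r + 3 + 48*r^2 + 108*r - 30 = 48*r^2 + 96*r - 27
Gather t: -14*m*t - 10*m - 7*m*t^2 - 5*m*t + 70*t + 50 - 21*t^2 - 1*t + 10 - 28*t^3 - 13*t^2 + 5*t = -10*m - 28*t^3 + t^2*(-7*m - 34) + t*(74 - 19*m) + 60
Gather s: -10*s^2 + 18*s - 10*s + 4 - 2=-10*s^2 + 8*s + 2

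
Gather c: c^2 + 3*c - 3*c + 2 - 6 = c^2 - 4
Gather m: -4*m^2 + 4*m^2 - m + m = 0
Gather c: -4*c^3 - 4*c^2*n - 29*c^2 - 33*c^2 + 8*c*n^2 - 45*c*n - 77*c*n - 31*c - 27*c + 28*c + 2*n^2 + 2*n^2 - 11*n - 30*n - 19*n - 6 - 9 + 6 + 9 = -4*c^3 + c^2*(-4*n - 62) + c*(8*n^2 - 122*n - 30) + 4*n^2 - 60*n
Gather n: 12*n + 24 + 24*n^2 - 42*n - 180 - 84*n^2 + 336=-60*n^2 - 30*n + 180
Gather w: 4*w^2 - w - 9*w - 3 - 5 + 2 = 4*w^2 - 10*w - 6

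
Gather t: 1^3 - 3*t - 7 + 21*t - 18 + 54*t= 72*t - 24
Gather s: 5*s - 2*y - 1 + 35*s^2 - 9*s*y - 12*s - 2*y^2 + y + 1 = 35*s^2 + s*(-9*y - 7) - 2*y^2 - y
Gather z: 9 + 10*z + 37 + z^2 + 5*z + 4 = z^2 + 15*z + 50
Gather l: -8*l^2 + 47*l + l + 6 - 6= -8*l^2 + 48*l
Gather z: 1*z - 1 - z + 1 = 0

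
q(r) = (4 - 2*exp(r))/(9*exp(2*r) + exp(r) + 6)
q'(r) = (4 - 2*exp(r))*(-18*exp(2*r) - exp(r))/(9*exp(2*r) + exp(r) + 6)^2 - 2*exp(r)/(9*exp(2*r) + exp(r) + 6) = 2*((exp(r) - 2)*(18*exp(r) + 1) - 9*exp(2*r) - exp(r) - 6)*exp(r)/(9*exp(2*r) + exp(r) + 6)^2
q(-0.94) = 0.41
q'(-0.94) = -0.27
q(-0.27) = 0.21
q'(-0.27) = -0.32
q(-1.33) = 0.50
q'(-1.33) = -0.19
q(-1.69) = 0.56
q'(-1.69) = -0.13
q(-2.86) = 0.64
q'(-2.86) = -0.03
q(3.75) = -0.00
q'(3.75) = 0.00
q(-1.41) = 0.52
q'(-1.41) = -0.17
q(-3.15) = 0.65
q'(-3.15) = -0.02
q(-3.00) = 0.64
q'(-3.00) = -0.03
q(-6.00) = 0.67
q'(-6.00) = 0.00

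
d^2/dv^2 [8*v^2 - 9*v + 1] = 16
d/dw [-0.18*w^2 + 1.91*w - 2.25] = 1.91 - 0.36*w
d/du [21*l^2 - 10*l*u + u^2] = -10*l + 2*u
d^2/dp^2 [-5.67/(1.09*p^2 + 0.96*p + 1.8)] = (13.473054*p^2 + 11.866176*p - 5.67*(2.18*p + 0.96)*(4.36*p + 1.92) + 22.24908)/(1.09*p^2 + 0.96*p + 1.8)^3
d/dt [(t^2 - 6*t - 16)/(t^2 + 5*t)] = (11*t^2 + 32*t + 80)/(t^2*(t^2 + 10*t + 25))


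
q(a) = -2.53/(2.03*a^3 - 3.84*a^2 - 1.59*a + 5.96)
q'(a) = -2.53*(-6.09*a^2 + 7.68*a + 1.59)/(2.03*a^3 - 3.84*a^2 - 1.59*a + 5.96)^2 = (15.4077*a^2 - 19.4304*a - 4.0227)/(2.03*a^3 - 3.84*a^2 - 1.59*a + 5.96)^2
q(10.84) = -0.00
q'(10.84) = 0.00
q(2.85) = -0.15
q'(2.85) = 0.22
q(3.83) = -0.04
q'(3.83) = 0.04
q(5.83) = -0.01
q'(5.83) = 0.01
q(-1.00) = -1.51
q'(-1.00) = 10.92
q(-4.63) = 0.01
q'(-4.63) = 0.01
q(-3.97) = 0.01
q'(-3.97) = 0.01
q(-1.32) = 0.77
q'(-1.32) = 4.45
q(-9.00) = 0.00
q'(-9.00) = 0.00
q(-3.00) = 0.03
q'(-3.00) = 0.03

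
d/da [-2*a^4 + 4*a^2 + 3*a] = -8*a^3 + 8*a + 3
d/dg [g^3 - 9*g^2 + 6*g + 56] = 3*g^2 - 18*g + 6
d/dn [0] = 0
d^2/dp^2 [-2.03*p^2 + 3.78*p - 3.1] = -4.06000000000000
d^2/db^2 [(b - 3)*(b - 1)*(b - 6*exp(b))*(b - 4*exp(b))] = -10*b^3*exp(b) + 96*b^2*exp(2*b) - 20*b^2*exp(b) + 12*b^2 - 192*b*exp(2*b) + 70*b*exp(b) - 24*b - 48*exp(2*b) + 20*exp(b) + 6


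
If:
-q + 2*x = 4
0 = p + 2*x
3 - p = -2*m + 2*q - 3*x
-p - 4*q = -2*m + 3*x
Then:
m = -23/4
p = -1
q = -3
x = 1/2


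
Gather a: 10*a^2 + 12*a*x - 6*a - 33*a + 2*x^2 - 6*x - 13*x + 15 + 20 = 10*a^2 + a*(12*x - 39) + 2*x^2 - 19*x + 35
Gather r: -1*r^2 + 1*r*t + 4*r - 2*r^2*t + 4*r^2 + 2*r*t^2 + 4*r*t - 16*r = r^2*(3 - 2*t) + r*(2*t^2 + 5*t - 12)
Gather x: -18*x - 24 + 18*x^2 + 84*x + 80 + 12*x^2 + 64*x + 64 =30*x^2 + 130*x + 120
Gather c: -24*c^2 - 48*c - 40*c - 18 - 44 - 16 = -24*c^2 - 88*c - 78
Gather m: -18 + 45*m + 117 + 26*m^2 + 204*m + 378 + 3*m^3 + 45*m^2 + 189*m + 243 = 3*m^3 + 71*m^2 + 438*m + 720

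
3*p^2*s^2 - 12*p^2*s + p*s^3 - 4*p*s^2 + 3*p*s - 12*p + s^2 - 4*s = (3*p + s)*(s - 4)*(p*s + 1)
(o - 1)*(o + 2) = o^2 + o - 2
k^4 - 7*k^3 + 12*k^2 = k^2*(k - 4)*(k - 3)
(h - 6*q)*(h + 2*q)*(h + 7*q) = h^3 + 3*h^2*q - 40*h*q^2 - 84*q^3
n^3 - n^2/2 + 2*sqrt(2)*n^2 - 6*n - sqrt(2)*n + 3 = (n - 1/2)*(n - sqrt(2))*(n + 3*sqrt(2))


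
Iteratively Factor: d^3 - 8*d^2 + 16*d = (d)*(d^2 - 8*d + 16) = d*(d - 4)*(d - 4)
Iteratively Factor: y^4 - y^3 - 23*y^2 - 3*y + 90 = (y + 3)*(y^3 - 4*y^2 - 11*y + 30) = (y - 5)*(y + 3)*(y^2 + y - 6) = (y - 5)*(y - 2)*(y + 3)*(y + 3)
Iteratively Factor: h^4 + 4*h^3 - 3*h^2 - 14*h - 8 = (h + 1)*(h^3 + 3*h^2 - 6*h - 8) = (h + 1)*(h + 4)*(h^2 - h - 2) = (h + 1)^2*(h + 4)*(h - 2)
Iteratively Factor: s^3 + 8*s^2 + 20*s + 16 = (s + 4)*(s^2 + 4*s + 4) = (s + 2)*(s + 4)*(s + 2)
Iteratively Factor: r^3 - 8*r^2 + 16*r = (r)*(r^2 - 8*r + 16) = r*(r - 4)*(r - 4)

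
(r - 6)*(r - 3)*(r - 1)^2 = r^4 - 11*r^3 + 37*r^2 - 45*r + 18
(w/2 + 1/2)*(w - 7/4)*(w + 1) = w^3/2 + w^2/8 - 5*w/4 - 7/8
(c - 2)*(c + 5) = c^2 + 3*c - 10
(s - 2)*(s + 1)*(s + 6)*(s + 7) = s^4 + 12*s^3 + 27*s^2 - 68*s - 84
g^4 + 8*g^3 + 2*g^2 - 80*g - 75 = (g - 3)*(g + 1)*(g + 5)^2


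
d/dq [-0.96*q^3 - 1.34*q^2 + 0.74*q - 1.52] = -2.88*q^2 - 2.68*q + 0.74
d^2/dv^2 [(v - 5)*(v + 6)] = 2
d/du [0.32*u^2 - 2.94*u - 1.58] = 0.64*u - 2.94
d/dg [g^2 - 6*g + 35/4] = 2*g - 6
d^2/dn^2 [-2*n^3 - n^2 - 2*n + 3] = -12*n - 2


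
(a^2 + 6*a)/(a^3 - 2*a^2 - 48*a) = 1/(a - 8)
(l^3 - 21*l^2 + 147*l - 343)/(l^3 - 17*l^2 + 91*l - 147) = (l - 7)/(l - 3)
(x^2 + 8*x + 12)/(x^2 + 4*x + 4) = (x + 6)/(x + 2)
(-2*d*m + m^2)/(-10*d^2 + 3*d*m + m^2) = m/(5*d + m)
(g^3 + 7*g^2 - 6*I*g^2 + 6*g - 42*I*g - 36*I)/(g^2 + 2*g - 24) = (g^2 + g*(1 - 6*I) - 6*I)/(g - 4)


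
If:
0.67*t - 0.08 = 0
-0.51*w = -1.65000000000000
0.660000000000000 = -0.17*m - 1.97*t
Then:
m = -5.27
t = 0.12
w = 3.24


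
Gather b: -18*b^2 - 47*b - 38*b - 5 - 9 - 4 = -18*b^2 - 85*b - 18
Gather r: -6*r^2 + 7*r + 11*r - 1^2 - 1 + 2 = -6*r^2 + 18*r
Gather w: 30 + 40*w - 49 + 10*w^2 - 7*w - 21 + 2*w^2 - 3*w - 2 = 12*w^2 + 30*w - 42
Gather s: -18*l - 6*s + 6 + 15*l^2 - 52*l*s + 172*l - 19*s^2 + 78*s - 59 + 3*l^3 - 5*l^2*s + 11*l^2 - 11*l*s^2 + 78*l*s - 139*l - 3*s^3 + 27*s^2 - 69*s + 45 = 3*l^3 + 26*l^2 + 15*l - 3*s^3 + s^2*(8 - 11*l) + s*(-5*l^2 + 26*l + 3) - 8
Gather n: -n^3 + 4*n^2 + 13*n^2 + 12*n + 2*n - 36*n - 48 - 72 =-n^3 + 17*n^2 - 22*n - 120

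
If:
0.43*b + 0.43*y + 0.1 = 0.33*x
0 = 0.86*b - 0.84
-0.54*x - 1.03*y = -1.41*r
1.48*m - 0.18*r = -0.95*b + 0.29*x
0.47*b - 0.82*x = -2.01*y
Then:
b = 0.98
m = 0.11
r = 1.69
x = 2.73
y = 0.88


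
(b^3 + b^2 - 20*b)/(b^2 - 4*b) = b + 5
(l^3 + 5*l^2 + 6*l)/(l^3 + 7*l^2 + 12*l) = (l + 2)/(l + 4)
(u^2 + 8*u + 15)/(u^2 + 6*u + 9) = (u + 5)/(u + 3)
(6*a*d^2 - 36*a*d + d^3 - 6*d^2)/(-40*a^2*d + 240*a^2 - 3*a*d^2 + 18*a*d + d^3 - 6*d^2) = d*(-6*a - d)/(40*a^2 + 3*a*d - d^2)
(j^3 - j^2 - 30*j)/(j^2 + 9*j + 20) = j*(j - 6)/(j + 4)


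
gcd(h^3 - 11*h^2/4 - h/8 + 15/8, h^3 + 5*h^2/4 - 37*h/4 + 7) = h - 1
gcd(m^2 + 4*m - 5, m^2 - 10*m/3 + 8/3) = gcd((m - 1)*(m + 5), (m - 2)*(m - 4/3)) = 1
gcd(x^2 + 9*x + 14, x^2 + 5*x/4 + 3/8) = 1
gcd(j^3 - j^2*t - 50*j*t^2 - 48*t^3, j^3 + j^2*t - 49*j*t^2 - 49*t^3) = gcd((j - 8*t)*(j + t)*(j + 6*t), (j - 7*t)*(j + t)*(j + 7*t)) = j + t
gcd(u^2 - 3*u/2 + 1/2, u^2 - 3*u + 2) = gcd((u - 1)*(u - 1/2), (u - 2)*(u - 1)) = u - 1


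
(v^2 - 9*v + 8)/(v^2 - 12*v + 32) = (v - 1)/(v - 4)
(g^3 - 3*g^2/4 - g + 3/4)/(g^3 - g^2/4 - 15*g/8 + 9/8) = 2*(g + 1)/(2*g + 3)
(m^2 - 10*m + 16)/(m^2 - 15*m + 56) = (m - 2)/(m - 7)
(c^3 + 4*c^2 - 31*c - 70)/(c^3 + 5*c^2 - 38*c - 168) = (c^2 - 3*c - 10)/(c^2 - 2*c - 24)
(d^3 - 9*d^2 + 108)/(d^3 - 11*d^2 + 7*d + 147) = (d^2 - 12*d + 36)/(d^2 - 14*d + 49)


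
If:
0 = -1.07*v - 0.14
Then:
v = -0.13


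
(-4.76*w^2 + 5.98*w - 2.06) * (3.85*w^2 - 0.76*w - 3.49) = -18.326*w^4 + 26.6406*w^3 + 4.1366*w^2 - 19.3046*w + 7.1894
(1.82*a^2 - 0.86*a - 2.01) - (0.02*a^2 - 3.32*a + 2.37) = 1.8*a^2 + 2.46*a - 4.38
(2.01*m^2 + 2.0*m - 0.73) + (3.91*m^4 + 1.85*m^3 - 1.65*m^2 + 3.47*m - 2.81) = 3.91*m^4 + 1.85*m^3 + 0.36*m^2 + 5.47*m - 3.54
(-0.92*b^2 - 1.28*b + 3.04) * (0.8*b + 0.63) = -0.736*b^3 - 1.6036*b^2 + 1.6256*b + 1.9152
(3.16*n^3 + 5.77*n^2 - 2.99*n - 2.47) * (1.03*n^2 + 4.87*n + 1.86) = 3.2548*n^5 + 21.3323*n^4 + 30.8978*n^3 - 6.3732*n^2 - 17.5903*n - 4.5942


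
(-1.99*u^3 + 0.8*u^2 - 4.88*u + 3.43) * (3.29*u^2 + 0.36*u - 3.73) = -6.5471*u^5 + 1.9156*u^4 - 8.3445*u^3 + 6.5439*u^2 + 19.4372*u - 12.7939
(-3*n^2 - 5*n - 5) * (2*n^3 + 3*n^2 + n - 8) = -6*n^5 - 19*n^4 - 28*n^3 + 4*n^2 + 35*n + 40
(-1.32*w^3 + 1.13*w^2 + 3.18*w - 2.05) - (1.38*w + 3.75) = -1.32*w^3 + 1.13*w^2 + 1.8*w - 5.8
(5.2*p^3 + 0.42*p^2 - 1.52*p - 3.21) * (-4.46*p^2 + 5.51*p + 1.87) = -23.192*p^5 + 26.7788*p^4 + 18.8174*p^3 + 6.7268*p^2 - 20.5295*p - 6.0027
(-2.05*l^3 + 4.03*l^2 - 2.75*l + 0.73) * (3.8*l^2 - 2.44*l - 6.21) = -7.79*l^5 + 20.316*l^4 - 7.5527*l^3 - 15.5423*l^2 + 15.2963*l - 4.5333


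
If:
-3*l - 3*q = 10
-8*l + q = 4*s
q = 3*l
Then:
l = -5/6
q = -5/2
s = 25/24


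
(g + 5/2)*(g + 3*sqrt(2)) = g^2 + 5*g/2 + 3*sqrt(2)*g + 15*sqrt(2)/2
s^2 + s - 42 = (s - 6)*(s + 7)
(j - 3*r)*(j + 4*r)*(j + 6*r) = j^3 + 7*j^2*r - 6*j*r^2 - 72*r^3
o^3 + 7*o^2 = o^2*(o + 7)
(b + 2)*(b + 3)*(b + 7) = b^3 + 12*b^2 + 41*b + 42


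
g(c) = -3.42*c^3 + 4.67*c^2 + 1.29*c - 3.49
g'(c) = -10.26*c^2 + 9.34*c + 1.29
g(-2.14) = 48.65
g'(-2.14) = -65.68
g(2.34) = -18.72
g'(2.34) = -33.03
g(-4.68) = 443.32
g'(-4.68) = -267.14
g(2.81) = -38.87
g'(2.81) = -53.48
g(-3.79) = 244.89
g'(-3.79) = -181.48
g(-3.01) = 128.20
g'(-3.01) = -119.78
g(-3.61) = 213.61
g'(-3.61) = -166.14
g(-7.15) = 1476.13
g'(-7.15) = -590.01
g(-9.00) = 2856.35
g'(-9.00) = -913.83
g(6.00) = -566.35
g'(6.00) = -312.03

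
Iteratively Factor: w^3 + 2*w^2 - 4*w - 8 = (w + 2)*(w^2 - 4) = (w + 2)^2*(w - 2)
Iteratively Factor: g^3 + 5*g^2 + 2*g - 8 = (g - 1)*(g^2 + 6*g + 8) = (g - 1)*(g + 2)*(g + 4)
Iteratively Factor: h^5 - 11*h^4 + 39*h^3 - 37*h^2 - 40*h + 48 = (h - 4)*(h^4 - 7*h^3 + 11*h^2 + 7*h - 12) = (h - 4)*(h - 1)*(h^3 - 6*h^2 + 5*h + 12) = (h - 4)^2*(h - 1)*(h^2 - 2*h - 3) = (h - 4)^2*(h - 3)*(h - 1)*(h + 1)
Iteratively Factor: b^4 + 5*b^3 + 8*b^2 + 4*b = (b + 1)*(b^3 + 4*b^2 + 4*b) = b*(b + 1)*(b^2 + 4*b + 4) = b*(b + 1)*(b + 2)*(b + 2)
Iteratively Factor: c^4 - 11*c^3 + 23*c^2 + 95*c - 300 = (c + 3)*(c^3 - 14*c^2 + 65*c - 100) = (c - 4)*(c + 3)*(c^2 - 10*c + 25) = (c - 5)*(c - 4)*(c + 3)*(c - 5)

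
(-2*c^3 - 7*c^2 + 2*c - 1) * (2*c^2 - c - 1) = -4*c^5 - 12*c^4 + 13*c^3 + 3*c^2 - c + 1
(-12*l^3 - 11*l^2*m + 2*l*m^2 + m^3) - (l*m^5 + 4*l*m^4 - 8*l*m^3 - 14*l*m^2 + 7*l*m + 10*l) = -12*l^3 - 11*l^2*m - l*m^5 - 4*l*m^4 + 8*l*m^3 + 16*l*m^2 - 7*l*m - 10*l + m^3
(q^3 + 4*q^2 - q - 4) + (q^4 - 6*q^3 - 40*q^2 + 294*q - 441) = q^4 - 5*q^3 - 36*q^2 + 293*q - 445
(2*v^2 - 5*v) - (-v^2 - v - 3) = 3*v^2 - 4*v + 3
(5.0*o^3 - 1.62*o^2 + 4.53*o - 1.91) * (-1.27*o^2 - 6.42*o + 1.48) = -6.35*o^5 - 30.0426*o^4 + 12.0473*o^3 - 29.0545*o^2 + 18.9666*o - 2.8268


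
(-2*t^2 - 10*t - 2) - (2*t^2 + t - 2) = -4*t^2 - 11*t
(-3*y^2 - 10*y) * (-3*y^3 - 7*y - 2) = 9*y^5 + 30*y^4 + 21*y^3 + 76*y^2 + 20*y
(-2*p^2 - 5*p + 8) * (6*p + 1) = -12*p^3 - 32*p^2 + 43*p + 8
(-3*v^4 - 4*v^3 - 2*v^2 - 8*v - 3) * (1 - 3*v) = 9*v^5 + 9*v^4 + 2*v^3 + 22*v^2 + v - 3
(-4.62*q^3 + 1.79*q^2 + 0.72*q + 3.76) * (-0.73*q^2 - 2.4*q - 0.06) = 3.3726*q^5 + 9.7813*q^4 - 4.5444*q^3 - 4.5802*q^2 - 9.0672*q - 0.2256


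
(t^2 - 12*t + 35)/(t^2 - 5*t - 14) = (t - 5)/(t + 2)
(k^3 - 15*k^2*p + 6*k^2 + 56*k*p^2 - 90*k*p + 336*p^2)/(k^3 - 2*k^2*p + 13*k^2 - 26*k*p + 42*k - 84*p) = (-k^2 + 15*k*p - 56*p^2)/(-k^2 + 2*k*p - 7*k + 14*p)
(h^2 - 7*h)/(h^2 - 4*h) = (h - 7)/(h - 4)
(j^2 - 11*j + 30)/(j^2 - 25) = (j - 6)/(j + 5)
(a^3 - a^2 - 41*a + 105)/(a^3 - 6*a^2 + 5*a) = (a^2 + 4*a - 21)/(a*(a - 1))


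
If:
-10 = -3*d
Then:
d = 10/3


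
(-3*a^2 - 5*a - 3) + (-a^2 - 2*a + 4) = -4*a^2 - 7*a + 1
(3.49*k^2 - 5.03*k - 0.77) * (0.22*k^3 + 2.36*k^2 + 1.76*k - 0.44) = 0.7678*k^5 + 7.1298*k^4 - 5.8978*k^3 - 12.2056*k^2 + 0.858*k + 0.3388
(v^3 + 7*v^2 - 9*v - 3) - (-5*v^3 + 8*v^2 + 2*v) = 6*v^3 - v^2 - 11*v - 3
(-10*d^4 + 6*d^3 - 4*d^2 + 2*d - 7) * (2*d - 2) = -20*d^5 + 32*d^4 - 20*d^3 + 12*d^2 - 18*d + 14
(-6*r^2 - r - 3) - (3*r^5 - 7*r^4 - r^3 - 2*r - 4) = -3*r^5 + 7*r^4 + r^3 - 6*r^2 + r + 1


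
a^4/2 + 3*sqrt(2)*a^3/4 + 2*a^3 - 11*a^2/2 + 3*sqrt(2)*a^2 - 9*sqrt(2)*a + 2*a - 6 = (a/2 + sqrt(2)/2)*(a - 2)*(a + 6)*(a + sqrt(2)/2)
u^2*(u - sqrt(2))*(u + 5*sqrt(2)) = u^4 + 4*sqrt(2)*u^3 - 10*u^2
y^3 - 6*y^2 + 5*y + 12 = (y - 4)*(y - 3)*(y + 1)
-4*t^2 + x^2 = (-2*t + x)*(2*t + x)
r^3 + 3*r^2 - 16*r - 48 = (r - 4)*(r + 3)*(r + 4)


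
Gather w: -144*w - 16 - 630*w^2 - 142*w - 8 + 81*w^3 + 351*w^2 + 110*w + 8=81*w^3 - 279*w^2 - 176*w - 16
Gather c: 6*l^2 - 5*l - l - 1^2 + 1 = 6*l^2 - 6*l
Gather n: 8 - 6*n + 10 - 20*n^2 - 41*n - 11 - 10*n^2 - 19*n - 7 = -30*n^2 - 66*n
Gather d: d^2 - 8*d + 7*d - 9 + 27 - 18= d^2 - d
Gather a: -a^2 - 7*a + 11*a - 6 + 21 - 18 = -a^2 + 4*a - 3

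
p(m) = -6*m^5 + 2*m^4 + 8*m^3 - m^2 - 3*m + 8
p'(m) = -30*m^4 + 8*m^3 + 24*m^2 - 2*m - 3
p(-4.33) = 9188.34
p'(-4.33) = -10739.47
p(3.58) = -2848.28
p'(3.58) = -4263.31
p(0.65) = 7.49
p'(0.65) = 2.68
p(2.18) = -170.66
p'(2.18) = -487.98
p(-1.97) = 157.01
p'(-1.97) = -418.92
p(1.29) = 3.74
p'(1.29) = -31.54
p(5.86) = -37536.62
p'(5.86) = -32956.97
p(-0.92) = 9.07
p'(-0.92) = -8.57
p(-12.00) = 1520540.00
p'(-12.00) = -632427.00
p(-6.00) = 47510.00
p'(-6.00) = -39735.00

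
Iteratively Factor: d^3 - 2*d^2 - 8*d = (d - 4)*(d^2 + 2*d) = d*(d - 4)*(d + 2)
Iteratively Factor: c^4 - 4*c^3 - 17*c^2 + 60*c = (c - 5)*(c^3 + c^2 - 12*c) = (c - 5)*(c + 4)*(c^2 - 3*c) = c*(c - 5)*(c + 4)*(c - 3)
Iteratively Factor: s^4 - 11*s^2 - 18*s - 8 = (s - 4)*(s^3 + 4*s^2 + 5*s + 2) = (s - 4)*(s + 1)*(s^2 + 3*s + 2) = (s - 4)*(s + 1)*(s + 2)*(s + 1)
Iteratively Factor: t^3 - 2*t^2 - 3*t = (t - 3)*(t^2 + t) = (t - 3)*(t + 1)*(t)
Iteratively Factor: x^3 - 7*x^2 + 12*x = (x - 3)*(x^2 - 4*x) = x*(x - 3)*(x - 4)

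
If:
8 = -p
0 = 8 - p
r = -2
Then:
No Solution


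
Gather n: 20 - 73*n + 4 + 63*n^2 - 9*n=63*n^2 - 82*n + 24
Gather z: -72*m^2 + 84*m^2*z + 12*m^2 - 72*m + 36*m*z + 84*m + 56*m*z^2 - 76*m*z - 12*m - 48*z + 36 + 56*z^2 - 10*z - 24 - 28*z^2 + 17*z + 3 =-60*m^2 + z^2*(56*m + 28) + z*(84*m^2 - 40*m - 41) + 15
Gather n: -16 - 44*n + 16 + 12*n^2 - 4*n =12*n^2 - 48*n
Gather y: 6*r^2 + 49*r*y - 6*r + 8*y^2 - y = 6*r^2 - 6*r + 8*y^2 + y*(49*r - 1)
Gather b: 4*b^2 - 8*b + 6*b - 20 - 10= 4*b^2 - 2*b - 30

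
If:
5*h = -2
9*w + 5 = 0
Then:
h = -2/5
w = -5/9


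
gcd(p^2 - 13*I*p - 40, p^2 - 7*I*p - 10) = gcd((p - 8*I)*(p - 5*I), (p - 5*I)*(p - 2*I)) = p - 5*I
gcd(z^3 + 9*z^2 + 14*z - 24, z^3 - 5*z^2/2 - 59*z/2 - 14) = z + 4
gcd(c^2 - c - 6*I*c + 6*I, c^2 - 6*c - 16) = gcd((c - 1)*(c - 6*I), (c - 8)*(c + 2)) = 1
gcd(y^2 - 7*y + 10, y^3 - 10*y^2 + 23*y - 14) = y - 2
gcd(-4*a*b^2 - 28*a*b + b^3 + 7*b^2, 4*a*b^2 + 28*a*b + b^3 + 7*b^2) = b^2 + 7*b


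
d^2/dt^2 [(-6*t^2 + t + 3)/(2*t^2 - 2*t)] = (-5*t^3 + 9*t^2 - 9*t + 3)/(t^3*(t^3 - 3*t^2 + 3*t - 1))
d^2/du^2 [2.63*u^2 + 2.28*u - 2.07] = 5.26000000000000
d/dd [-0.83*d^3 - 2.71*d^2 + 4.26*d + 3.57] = -2.49*d^2 - 5.42*d + 4.26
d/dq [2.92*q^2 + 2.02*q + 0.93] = 5.84*q + 2.02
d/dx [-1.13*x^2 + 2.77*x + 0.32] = 2.77 - 2.26*x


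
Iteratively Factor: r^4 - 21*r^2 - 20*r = (r + 4)*(r^3 - 4*r^2 - 5*r) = (r - 5)*(r + 4)*(r^2 + r) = (r - 5)*(r + 1)*(r + 4)*(r)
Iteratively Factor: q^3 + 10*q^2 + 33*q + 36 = (q + 4)*(q^2 + 6*q + 9) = (q + 3)*(q + 4)*(q + 3)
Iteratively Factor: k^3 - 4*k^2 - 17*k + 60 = (k - 5)*(k^2 + k - 12) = (k - 5)*(k + 4)*(k - 3)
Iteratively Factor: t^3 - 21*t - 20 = (t + 4)*(t^2 - 4*t - 5) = (t - 5)*(t + 4)*(t + 1)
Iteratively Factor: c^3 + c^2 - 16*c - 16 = (c + 1)*(c^2 - 16) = (c - 4)*(c + 1)*(c + 4)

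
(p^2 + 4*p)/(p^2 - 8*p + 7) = p*(p + 4)/(p^2 - 8*p + 7)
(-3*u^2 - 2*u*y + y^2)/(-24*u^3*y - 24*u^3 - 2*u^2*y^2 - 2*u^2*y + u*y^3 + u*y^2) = (3*u^2 + 2*u*y - y^2)/(u*(24*u^2*y + 24*u^2 + 2*u*y^2 + 2*u*y - y^3 - y^2))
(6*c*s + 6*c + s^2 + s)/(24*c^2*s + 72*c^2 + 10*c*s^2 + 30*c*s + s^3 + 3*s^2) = (s + 1)/(4*c*s + 12*c + s^2 + 3*s)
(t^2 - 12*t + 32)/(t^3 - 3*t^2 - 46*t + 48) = (t - 4)/(t^2 + 5*t - 6)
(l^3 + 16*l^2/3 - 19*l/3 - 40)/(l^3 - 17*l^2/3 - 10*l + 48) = (l + 5)/(l - 6)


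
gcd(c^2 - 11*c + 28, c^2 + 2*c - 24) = c - 4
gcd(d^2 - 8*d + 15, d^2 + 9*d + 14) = 1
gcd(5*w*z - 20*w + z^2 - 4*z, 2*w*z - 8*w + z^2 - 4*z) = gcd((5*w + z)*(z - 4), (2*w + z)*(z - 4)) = z - 4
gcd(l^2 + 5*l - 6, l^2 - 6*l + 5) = l - 1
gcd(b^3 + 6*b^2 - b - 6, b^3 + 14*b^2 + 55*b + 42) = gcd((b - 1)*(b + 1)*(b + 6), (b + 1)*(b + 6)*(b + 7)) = b^2 + 7*b + 6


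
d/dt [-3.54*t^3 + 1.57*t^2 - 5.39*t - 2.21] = -10.62*t^2 + 3.14*t - 5.39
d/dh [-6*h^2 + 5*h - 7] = 5 - 12*h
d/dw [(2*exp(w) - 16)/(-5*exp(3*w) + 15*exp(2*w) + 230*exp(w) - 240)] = (4*exp(w)/5 + 2)*exp(w)/(exp(4*w) + 10*exp(3*w) + 13*exp(2*w) - 60*exp(w) + 36)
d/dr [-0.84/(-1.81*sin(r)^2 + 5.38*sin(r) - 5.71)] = (4.5192 - 3.0408*sin(r))*cos(r)/(1.81*sin(r)^2 - 5.38*sin(r) + 5.71)^2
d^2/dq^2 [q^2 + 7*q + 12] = 2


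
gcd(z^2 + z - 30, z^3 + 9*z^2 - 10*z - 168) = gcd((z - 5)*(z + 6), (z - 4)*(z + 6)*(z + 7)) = z + 6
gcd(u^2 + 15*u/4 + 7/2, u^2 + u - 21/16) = u + 7/4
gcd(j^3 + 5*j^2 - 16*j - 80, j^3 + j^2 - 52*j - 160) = j^2 + 9*j + 20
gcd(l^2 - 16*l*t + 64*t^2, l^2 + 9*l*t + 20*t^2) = 1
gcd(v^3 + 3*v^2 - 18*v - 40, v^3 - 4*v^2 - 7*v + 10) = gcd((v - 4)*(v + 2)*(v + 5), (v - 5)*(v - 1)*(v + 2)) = v + 2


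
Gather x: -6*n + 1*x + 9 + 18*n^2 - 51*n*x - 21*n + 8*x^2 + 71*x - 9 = 18*n^2 - 27*n + 8*x^2 + x*(72 - 51*n)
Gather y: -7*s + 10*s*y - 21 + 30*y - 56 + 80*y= -7*s + y*(10*s + 110) - 77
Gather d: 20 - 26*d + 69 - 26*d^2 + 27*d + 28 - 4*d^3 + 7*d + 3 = -4*d^3 - 26*d^2 + 8*d + 120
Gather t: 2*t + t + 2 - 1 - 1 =3*t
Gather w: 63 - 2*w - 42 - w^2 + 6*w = -w^2 + 4*w + 21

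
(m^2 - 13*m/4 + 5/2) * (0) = 0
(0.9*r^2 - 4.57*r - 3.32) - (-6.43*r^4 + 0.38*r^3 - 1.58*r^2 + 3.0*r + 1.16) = 6.43*r^4 - 0.38*r^3 + 2.48*r^2 - 7.57*r - 4.48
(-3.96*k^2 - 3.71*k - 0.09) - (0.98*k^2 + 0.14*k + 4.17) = -4.94*k^2 - 3.85*k - 4.26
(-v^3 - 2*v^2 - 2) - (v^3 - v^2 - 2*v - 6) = -2*v^3 - v^2 + 2*v + 4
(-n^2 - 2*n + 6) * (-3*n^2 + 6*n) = 3*n^4 - 30*n^2 + 36*n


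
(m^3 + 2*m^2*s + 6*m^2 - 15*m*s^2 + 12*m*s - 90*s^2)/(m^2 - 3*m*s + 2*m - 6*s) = (m^2 + 5*m*s + 6*m + 30*s)/(m + 2)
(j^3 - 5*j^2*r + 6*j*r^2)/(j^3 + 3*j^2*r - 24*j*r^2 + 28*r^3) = j*(-j + 3*r)/(-j^2 - 5*j*r + 14*r^2)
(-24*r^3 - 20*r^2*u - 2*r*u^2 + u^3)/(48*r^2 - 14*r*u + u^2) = (-4*r^2 - 4*r*u - u^2)/(8*r - u)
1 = 1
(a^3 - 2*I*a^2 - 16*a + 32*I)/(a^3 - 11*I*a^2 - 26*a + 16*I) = (a^2 - 16)/(a^2 - 9*I*a - 8)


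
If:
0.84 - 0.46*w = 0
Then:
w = 1.83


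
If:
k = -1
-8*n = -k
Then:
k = -1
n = -1/8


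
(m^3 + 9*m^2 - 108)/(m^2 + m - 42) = (m^3 + 9*m^2 - 108)/(m^2 + m - 42)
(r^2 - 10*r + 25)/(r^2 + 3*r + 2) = (r^2 - 10*r + 25)/(r^2 + 3*r + 2)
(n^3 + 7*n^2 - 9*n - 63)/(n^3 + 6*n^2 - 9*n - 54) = (n + 7)/(n + 6)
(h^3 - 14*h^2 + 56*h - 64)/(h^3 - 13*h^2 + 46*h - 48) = (h - 4)/(h - 3)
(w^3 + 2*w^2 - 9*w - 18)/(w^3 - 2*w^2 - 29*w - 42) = (w - 3)/(w - 7)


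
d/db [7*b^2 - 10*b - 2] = 14*b - 10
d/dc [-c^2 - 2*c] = -2*c - 2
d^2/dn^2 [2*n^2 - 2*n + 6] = 4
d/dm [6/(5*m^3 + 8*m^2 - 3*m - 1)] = 6*(-15*m^2 - 16*m + 3)/(5*m^3 + 8*m^2 - 3*m - 1)^2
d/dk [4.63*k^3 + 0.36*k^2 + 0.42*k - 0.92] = 13.89*k^2 + 0.72*k + 0.42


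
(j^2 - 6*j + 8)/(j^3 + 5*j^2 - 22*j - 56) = (j - 2)/(j^2 + 9*j + 14)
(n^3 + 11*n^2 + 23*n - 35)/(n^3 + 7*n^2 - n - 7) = (n + 5)/(n + 1)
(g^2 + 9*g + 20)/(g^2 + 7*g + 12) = (g + 5)/(g + 3)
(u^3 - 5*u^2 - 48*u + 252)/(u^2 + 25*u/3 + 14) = 3*(u^3 - 5*u^2 - 48*u + 252)/(3*u^2 + 25*u + 42)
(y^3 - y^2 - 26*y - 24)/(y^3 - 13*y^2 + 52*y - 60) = (y^2 + 5*y + 4)/(y^2 - 7*y + 10)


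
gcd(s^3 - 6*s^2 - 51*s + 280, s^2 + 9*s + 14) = s + 7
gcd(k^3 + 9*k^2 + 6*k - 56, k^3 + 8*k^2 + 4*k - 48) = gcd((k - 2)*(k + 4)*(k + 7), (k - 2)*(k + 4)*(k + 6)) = k^2 + 2*k - 8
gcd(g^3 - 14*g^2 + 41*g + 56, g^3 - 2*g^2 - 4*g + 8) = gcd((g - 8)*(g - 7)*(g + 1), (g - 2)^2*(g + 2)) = 1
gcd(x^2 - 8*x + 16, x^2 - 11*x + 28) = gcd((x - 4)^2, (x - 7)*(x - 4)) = x - 4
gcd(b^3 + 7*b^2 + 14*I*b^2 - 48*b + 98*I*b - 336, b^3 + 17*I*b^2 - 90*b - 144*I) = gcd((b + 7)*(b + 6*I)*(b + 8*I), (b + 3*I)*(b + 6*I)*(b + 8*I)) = b^2 + 14*I*b - 48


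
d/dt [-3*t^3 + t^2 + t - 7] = -9*t^2 + 2*t + 1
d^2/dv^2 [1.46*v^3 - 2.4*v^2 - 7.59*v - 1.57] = 8.76*v - 4.8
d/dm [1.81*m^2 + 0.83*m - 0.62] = 3.62*m + 0.83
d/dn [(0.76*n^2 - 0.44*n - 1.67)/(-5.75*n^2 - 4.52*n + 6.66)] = (-5.9652*n^2 - 9.0818*n - 10.4788)/(33.0625*n^4 + 51.98*n^3 - 56.1596*n^2 - 60.2064*n + 44.3556)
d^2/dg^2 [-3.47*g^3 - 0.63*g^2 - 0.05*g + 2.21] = -20.82*g - 1.26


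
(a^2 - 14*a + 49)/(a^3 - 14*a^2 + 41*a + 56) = (a - 7)/(a^2 - 7*a - 8)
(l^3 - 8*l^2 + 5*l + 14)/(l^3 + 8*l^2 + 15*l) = (l^3 - 8*l^2 + 5*l + 14)/(l*(l^2 + 8*l + 15))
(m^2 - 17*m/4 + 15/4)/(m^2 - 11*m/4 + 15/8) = 2*(m - 3)/(2*m - 3)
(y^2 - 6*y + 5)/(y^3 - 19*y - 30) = (y - 1)/(y^2 + 5*y + 6)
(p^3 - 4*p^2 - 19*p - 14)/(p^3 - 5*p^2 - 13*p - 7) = (p + 2)/(p + 1)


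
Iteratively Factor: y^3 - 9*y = (y + 3)*(y^2 - 3*y) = (y - 3)*(y + 3)*(y)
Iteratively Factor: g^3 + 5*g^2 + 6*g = (g + 2)*(g^2 + 3*g) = (g + 2)*(g + 3)*(g)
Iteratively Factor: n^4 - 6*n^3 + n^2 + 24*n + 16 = (n - 4)*(n^3 - 2*n^2 - 7*n - 4) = (n - 4)*(n + 1)*(n^2 - 3*n - 4) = (n - 4)*(n + 1)^2*(n - 4)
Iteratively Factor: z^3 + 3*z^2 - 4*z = (z - 1)*(z^2 + 4*z) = z*(z - 1)*(z + 4)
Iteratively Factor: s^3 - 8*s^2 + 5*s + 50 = (s - 5)*(s^2 - 3*s - 10) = (s - 5)^2*(s + 2)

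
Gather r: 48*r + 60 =48*r + 60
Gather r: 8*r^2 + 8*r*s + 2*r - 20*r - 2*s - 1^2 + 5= 8*r^2 + r*(8*s - 18) - 2*s + 4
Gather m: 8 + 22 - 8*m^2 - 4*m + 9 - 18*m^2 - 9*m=-26*m^2 - 13*m + 39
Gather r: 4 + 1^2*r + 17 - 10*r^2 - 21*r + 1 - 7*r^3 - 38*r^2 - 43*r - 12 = -7*r^3 - 48*r^2 - 63*r + 10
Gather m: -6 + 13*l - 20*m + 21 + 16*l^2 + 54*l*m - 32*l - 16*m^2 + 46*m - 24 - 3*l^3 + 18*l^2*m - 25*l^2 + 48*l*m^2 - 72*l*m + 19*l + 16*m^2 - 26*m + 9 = -3*l^3 - 9*l^2 + 48*l*m^2 + m*(18*l^2 - 18*l)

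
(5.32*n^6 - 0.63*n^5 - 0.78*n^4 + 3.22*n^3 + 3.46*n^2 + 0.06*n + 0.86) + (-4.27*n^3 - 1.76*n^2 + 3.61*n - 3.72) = 5.32*n^6 - 0.63*n^5 - 0.78*n^4 - 1.05*n^3 + 1.7*n^2 + 3.67*n - 2.86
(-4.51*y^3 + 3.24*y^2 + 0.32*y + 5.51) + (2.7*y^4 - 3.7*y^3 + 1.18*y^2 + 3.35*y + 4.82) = 2.7*y^4 - 8.21*y^3 + 4.42*y^2 + 3.67*y + 10.33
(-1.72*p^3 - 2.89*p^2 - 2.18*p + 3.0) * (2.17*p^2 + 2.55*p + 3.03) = -3.7324*p^5 - 10.6573*p^4 - 17.3117*p^3 - 7.8057*p^2 + 1.0446*p + 9.09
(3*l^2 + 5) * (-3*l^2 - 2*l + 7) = -9*l^4 - 6*l^3 + 6*l^2 - 10*l + 35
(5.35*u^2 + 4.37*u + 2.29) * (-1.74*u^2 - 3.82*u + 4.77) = -9.309*u^4 - 28.0408*u^3 + 4.8415*u^2 + 12.0971*u + 10.9233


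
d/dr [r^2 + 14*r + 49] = 2*r + 14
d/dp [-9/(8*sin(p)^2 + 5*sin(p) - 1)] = 9*(16*sin(p) + 5)*cos(p)/(8*sin(p)^2 + 5*sin(p) - 1)^2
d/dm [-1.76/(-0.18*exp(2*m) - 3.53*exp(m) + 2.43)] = (-0.6336*exp(m) - 6.2128)*exp(m)/(0.18*exp(2*m) + 3.53*exp(m) - 2.43)^2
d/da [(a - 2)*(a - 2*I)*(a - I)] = 3*a^2 + a*(-4 - 6*I) - 2 + 6*I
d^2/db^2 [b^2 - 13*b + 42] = 2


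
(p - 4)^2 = p^2 - 8*p + 16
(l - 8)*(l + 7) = l^2 - l - 56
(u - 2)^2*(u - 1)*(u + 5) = u^4 - 17*u^2 + 36*u - 20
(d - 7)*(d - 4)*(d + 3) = d^3 - 8*d^2 - 5*d + 84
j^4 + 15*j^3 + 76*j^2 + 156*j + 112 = (j + 2)^2*(j + 4)*(j + 7)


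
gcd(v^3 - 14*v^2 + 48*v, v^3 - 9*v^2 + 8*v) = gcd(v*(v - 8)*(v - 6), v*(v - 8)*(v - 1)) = v^2 - 8*v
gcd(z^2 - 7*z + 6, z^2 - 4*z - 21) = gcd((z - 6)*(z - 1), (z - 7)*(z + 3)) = 1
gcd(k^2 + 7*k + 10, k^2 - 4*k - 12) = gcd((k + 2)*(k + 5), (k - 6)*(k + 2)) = k + 2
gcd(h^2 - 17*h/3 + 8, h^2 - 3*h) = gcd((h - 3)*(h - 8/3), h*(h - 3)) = h - 3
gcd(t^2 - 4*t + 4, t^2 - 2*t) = t - 2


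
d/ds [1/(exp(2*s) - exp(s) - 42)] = (1 - 2*exp(s))*exp(s)/(-exp(2*s) + exp(s) + 42)^2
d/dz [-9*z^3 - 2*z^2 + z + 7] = -27*z^2 - 4*z + 1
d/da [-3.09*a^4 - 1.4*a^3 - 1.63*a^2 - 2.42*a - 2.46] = -12.36*a^3 - 4.2*a^2 - 3.26*a - 2.42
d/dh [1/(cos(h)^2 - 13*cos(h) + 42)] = (2*cos(h) - 13)*sin(h)/(cos(h)^2 - 13*cos(h) + 42)^2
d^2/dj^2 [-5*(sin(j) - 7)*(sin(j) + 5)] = -10*sin(j) - 10*cos(2*j)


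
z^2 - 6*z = z*(z - 6)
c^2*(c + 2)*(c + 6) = c^4 + 8*c^3 + 12*c^2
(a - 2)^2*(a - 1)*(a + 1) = a^4 - 4*a^3 + 3*a^2 + 4*a - 4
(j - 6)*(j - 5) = j^2 - 11*j + 30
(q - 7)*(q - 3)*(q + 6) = q^3 - 4*q^2 - 39*q + 126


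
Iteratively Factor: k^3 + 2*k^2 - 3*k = (k + 3)*(k^2 - k) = (k - 1)*(k + 3)*(k)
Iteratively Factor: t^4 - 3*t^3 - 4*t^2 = (t - 4)*(t^3 + t^2) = (t - 4)*(t + 1)*(t^2) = t*(t - 4)*(t + 1)*(t)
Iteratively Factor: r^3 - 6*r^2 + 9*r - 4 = (r - 4)*(r^2 - 2*r + 1) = (r - 4)*(r - 1)*(r - 1)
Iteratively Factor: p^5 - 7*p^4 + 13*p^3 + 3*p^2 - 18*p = (p - 3)*(p^4 - 4*p^3 + p^2 + 6*p) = p*(p - 3)*(p^3 - 4*p^2 + p + 6) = p*(p - 3)*(p - 2)*(p^2 - 2*p - 3) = p*(p - 3)^2*(p - 2)*(p + 1)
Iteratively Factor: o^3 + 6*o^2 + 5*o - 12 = (o + 3)*(o^2 + 3*o - 4) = (o + 3)*(o + 4)*(o - 1)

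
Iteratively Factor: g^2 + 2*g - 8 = (g + 4)*(g - 2)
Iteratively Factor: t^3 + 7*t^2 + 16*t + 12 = (t + 3)*(t^2 + 4*t + 4) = (t + 2)*(t + 3)*(t + 2)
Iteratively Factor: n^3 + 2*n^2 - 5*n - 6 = (n + 3)*(n^2 - n - 2) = (n - 2)*(n + 3)*(n + 1)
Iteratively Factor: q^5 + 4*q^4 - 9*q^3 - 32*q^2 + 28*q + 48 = (q - 2)*(q^4 + 6*q^3 + 3*q^2 - 26*q - 24) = (q - 2)^2*(q^3 + 8*q^2 + 19*q + 12) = (q - 2)^2*(q + 1)*(q^2 + 7*q + 12) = (q - 2)^2*(q + 1)*(q + 4)*(q + 3)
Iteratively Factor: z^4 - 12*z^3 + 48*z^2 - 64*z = (z)*(z^3 - 12*z^2 + 48*z - 64) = z*(z - 4)*(z^2 - 8*z + 16) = z*(z - 4)^2*(z - 4)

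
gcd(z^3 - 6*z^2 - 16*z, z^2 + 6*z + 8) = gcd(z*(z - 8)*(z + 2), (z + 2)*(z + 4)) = z + 2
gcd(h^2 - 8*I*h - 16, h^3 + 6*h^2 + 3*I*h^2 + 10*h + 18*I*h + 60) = 1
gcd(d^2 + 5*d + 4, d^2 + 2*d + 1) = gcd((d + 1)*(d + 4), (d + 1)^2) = d + 1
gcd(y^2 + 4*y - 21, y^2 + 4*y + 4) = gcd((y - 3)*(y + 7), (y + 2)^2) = 1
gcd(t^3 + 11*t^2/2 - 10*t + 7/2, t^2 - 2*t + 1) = t - 1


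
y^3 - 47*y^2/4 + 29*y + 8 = (y - 8)*(y - 4)*(y + 1/4)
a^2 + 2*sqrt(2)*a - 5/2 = (a - sqrt(2)/2)*(a + 5*sqrt(2)/2)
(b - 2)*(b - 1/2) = b^2 - 5*b/2 + 1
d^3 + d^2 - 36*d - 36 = (d - 6)*(d + 1)*(d + 6)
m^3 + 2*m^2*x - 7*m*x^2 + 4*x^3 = (m - x)^2*(m + 4*x)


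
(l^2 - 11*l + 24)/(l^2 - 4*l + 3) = (l - 8)/(l - 1)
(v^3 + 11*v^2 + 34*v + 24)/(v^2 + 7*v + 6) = v + 4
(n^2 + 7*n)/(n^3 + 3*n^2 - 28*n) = 1/(n - 4)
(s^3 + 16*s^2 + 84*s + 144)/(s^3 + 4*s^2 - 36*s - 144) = (s + 6)/(s - 6)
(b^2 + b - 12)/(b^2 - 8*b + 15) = (b + 4)/(b - 5)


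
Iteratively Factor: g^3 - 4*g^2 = (g)*(g^2 - 4*g) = g*(g - 4)*(g)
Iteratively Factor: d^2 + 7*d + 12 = (d + 3)*(d + 4)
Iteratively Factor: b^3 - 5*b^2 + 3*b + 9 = (b - 3)*(b^2 - 2*b - 3) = (b - 3)^2*(b + 1)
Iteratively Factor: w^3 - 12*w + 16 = (w + 4)*(w^2 - 4*w + 4) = (w - 2)*(w + 4)*(w - 2)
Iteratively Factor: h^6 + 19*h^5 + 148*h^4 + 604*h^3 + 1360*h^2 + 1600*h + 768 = (h + 3)*(h^5 + 16*h^4 + 100*h^3 + 304*h^2 + 448*h + 256) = (h + 2)*(h + 3)*(h^4 + 14*h^3 + 72*h^2 + 160*h + 128) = (h + 2)*(h + 3)*(h + 4)*(h^3 + 10*h^2 + 32*h + 32) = (h + 2)*(h + 3)*(h + 4)^2*(h^2 + 6*h + 8) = (h + 2)*(h + 3)*(h + 4)^3*(h + 2)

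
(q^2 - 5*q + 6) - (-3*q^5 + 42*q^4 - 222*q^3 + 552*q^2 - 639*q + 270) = 3*q^5 - 42*q^4 + 222*q^3 - 551*q^2 + 634*q - 264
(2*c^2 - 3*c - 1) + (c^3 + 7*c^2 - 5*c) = c^3 + 9*c^2 - 8*c - 1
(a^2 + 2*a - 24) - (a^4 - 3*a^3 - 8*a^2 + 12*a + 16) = -a^4 + 3*a^3 + 9*a^2 - 10*a - 40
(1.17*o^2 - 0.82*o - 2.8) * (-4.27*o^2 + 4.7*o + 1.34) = -4.9959*o^4 + 9.0004*o^3 + 9.6698*o^2 - 14.2588*o - 3.752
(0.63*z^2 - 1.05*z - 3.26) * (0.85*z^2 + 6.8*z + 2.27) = 0.5355*z^4 + 3.3915*z^3 - 8.4809*z^2 - 24.5515*z - 7.4002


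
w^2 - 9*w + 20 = (w - 5)*(w - 4)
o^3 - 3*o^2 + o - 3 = (o - 3)*(o - I)*(o + I)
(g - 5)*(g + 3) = g^2 - 2*g - 15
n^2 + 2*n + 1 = (n + 1)^2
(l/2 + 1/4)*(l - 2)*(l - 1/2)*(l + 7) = l^4/2 + 5*l^3/2 - 57*l^2/8 - 5*l/8 + 7/4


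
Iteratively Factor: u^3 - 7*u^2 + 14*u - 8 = (u - 4)*(u^2 - 3*u + 2) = (u - 4)*(u - 2)*(u - 1)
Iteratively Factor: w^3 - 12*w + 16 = (w - 2)*(w^2 + 2*w - 8) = (w - 2)^2*(w + 4)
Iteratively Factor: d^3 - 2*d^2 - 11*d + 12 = (d - 1)*(d^2 - d - 12) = (d - 4)*(d - 1)*(d + 3)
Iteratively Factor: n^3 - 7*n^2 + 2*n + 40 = (n + 2)*(n^2 - 9*n + 20) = (n - 4)*(n + 2)*(n - 5)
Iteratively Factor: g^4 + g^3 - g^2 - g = (g - 1)*(g^3 + 2*g^2 + g) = g*(g - 1)*(g^2 + 2*g + 1) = g*(g - 1)*(g + 1)*(g + 1)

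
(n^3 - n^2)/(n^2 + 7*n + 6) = n^2*(n - 1)/(n^2 + 7*n + 6)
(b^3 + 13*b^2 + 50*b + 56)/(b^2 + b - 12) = (b^2 + 9*b + 14)/(b - 3)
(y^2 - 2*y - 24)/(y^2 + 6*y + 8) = (y - 6)/(y + 2)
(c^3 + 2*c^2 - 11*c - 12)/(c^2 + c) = c + 1 - 12/c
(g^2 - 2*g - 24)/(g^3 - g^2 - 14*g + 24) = (g - 6)/(g^2 - 5*g + 6)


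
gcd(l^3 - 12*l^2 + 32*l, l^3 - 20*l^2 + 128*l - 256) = l^2 - 12*l + 32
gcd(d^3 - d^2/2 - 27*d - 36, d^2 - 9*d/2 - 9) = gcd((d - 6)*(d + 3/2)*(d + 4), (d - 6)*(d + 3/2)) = d^2 - 9*d/2 - 9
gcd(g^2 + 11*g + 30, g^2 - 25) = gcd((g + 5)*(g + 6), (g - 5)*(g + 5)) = g + 5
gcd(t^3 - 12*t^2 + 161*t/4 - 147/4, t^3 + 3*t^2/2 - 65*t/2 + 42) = t - 3/2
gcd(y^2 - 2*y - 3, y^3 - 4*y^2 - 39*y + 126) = y - 3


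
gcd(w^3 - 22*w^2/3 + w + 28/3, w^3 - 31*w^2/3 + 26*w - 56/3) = w^2 - 25*w/3 + 28/3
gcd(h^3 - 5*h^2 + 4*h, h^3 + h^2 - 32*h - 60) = 1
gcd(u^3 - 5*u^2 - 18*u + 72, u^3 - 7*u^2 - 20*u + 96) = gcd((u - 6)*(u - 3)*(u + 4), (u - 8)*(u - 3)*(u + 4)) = u^2 + u - 12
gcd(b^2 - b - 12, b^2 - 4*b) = b - 4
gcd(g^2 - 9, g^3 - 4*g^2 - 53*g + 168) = g - 3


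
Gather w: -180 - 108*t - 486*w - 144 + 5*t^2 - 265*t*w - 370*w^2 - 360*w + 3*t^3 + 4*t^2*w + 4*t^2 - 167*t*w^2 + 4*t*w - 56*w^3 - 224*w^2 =3*t^3 + 9*t^2 - 108*t - 56*w^3 + w^2*(-167*t - 594) + w*(4*t^2 - 261*t - 846) - 324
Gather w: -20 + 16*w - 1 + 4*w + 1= 20*w - 20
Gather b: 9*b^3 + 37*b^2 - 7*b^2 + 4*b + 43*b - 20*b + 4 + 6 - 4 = 9*b^3 + 30*b^2 + 27*b + 6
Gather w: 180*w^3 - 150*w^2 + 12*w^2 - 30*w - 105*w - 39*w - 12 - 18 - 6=180*w^3 - 138*w^2 - 174*w - 36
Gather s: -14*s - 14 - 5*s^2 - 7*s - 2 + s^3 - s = s^3 - 5*s^2 - 22*s - 16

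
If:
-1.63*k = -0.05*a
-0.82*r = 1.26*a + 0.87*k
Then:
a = -0.637295570495399*r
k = -0.019548943880227*r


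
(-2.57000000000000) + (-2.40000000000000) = -4.97000000000000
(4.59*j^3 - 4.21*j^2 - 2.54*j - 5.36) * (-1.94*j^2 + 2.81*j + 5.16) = -8.9046*j^5 + 21.0653*j^4 + 16.7819*j^3 - 18.4626*j^2 - 28.168*j - 27.6576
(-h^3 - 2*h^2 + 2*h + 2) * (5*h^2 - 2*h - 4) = -5*h^5 - 8*h^4 + 18*h^3 + 14*h^2 - 12*h - 8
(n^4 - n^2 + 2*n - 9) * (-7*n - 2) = -7*n^5 - 2*n^4 + 7*n^3 - 12*n^2 + 59*n + 18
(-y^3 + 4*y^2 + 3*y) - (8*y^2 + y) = -y^3 - 4*y^2 + 2*y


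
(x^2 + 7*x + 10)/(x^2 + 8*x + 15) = (x + 2)/(x + 3)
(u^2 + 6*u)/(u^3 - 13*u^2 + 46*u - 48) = u*(u + 6)/(u^3 - 13*u^2 + 46*u - 48)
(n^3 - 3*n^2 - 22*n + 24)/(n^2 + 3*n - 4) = n - 6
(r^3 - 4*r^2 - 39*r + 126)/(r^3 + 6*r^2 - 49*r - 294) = (r - 3)/(r + 7)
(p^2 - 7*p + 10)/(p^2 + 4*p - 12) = (p - 5)/(p + 6)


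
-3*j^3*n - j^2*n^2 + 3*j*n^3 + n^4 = n*(-j + n)*(j + n)*(3*j + n)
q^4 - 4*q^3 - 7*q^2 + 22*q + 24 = (q - 4)*(q - 3)*(q + 1)*(q + 2)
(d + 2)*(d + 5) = d^2 + 7*d + 10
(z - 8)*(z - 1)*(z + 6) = z^3 - 3*z^2 - 46*z + 48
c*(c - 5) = c^2 - 5*c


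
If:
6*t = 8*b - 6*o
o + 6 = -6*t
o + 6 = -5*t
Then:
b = -9/2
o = -6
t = 0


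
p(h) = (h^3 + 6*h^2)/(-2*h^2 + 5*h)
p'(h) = (4*h - 5)*(h^3 + 6*h^2)/(-2*h^2 + 5*h)^2 + (3*h^2 + 12*h)/(-2*h^2 + 5*h) = 2*(-h^2 + 5*h + 15)/(4*h^2 - 20*h + 25)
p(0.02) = 0.02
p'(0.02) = 1.23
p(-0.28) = -0.29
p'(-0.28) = 0.87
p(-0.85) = -0.65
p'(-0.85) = 0.45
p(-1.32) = -0.81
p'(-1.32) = 0.23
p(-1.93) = -0.89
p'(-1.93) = 0.04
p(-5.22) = -0.26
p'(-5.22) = -0.32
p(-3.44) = -0.74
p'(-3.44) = -0.20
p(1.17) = 3.15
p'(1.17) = 5.51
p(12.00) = -11.37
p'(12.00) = -0.38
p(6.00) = -10.29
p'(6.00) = 0.37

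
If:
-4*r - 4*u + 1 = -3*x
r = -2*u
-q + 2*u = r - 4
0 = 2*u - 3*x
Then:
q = 10/3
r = 1/3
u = -1/6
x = -1/9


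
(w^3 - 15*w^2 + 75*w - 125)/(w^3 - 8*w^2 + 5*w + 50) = (w - 5)/(w + 2)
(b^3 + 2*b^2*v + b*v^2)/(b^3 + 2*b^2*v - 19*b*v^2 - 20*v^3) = b*(-b - v)/(-b^2 - b*v + 20*v^2)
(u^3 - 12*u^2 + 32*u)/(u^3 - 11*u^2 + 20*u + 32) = u/(u + 1)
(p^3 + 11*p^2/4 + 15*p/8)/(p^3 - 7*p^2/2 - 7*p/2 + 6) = p*(4*p + 5)/(4*(p^2 - 5*p + 4))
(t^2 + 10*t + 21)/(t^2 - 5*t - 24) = (t + 7)/(t - 8)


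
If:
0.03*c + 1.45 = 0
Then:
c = -48.33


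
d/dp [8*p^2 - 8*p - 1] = 16*p - 8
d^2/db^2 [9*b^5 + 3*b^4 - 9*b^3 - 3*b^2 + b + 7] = 180*b^3 + 36*b^2 - 54*b - 6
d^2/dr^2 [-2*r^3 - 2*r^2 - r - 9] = -12*r - 4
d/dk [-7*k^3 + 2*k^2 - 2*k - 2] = -21*k^2 + 4*k - 2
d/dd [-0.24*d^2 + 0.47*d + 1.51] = 0.47 - 0.48*d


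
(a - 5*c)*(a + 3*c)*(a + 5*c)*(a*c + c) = a^4*c + 3*a^3*c^2 + a^3*c - 25*a^2*c^3 + 3*a^2*c^2 - 75*a*c^4 - 25*a*c^3 - 75*c^4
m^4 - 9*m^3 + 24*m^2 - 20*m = m*(m - 5)*(m - 2)^2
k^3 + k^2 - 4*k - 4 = (k - 2)*(k + 1)*(k + 2)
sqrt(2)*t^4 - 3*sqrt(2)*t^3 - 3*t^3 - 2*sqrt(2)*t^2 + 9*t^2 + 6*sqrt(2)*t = t*(t - 3)*(t - 2*sqrt(2))*(sqrt(2)*t + 1)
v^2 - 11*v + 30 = (v - 6)*(v - 5)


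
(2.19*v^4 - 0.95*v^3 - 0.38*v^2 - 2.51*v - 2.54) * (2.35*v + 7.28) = 5.1465*v^5 + 13.7107*v^4 - 7.809*v^3 - 8.6649*v^2 - 24.2418*v - 18.4912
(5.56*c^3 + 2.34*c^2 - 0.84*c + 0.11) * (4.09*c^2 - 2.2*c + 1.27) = 22.7404*c^5 - 2.6614*c^4 - 1.5224*c^3 + 5.2697*c^2 - 1.3088*c + 0.1397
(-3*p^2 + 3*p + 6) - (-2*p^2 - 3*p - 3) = -p^2 + 6*p + 9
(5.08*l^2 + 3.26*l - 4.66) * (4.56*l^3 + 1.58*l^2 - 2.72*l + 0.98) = 23.1648*l^5 + 22.892*l^4 - 29.9164*l^3 - 11.2516*l^2 + 15.87*l - 4.5668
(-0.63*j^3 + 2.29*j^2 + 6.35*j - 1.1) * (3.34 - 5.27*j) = 3.3201*j^4 - 14.1725*j^3 - 25.8159*j^2 + 27.006*j - 3.674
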